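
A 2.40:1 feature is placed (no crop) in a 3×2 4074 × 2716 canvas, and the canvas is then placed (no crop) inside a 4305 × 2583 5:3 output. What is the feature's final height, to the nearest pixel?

2.40:1 in 4074×2716: fills the width, so the feature is 4074.00 × 1697.50.
Second fit — the 3×2 canvas into 4305×2583 spans the height: 3874.50 × 2583.00 (×0.9510 from 4074×2716).
The feature scales with it: height 1697.50 × 0.9510 ≈ 1614.38.

1614 px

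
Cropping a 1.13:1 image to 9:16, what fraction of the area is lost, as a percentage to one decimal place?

50.2%

Going from 1.13:1 to 9:16 means cutting width while keeping height.
Fraction kept = (0.562)/(1.130) ≈ 49.78%, so 50.22% is lost.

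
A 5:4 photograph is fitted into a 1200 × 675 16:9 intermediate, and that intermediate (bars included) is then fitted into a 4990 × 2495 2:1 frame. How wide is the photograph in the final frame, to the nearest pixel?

3119 px

First fit — 5:4 into 1200×675 spans the height: 843.75 × 675.00.
16:9 in 4990×2495: fills the height, so the intermediate becomes 4435.56 × 2495.00 — a scale of ×3.6963.
The photograph scales with it: width 843.75 × 3.6963 ≈ 3118.75.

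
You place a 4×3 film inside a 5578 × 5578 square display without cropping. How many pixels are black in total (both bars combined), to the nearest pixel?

7778521 pixels

Since 1.333 > 1.000, the film is width-limited.
Content height = 5578 × 3/4 ≈ 4183.5000 px.
5578 − 4183.5000 = 1394.5000 px of bars.
Bar area = 1394.5000 × 5578 ≈ 7778521 px.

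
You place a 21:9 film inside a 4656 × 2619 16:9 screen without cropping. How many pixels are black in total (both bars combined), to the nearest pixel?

Since 2.333 > 1.778, the film is width-limited.
Content height = 4656 × 9/21 ≈ 1995.4286 px.
Leftover height: 2619 − 1995.4286 = 623.5714 px.
Bar area = 623.5714 × 4656 ≈ 2903349 px.

2903349 pixels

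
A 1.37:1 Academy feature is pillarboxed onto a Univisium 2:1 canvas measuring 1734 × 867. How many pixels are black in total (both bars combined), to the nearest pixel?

473564 pixels

1.37:1 Academy (1.370) < Univisium 2:1 (2.000), so the feature fills the height.
That makes the image 1187.7900 px wide (867 × 1.370).
Leftover width: 1734 − 1187.7900 = 546.2100 px.
That's 546.2100 × 867 ≈ 473564 black pixels.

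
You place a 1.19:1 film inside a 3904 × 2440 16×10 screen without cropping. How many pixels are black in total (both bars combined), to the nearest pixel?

2440976 pixels

1.19:1 (1.190) < 16×10 (1.600), so the film fills the height.
The film is 2440 × 1.190 ≈ 2903.6000 px wide.
3904 − 2903.6000 = 1000.4000 px of bars.
Bar area = 1000.4000 × 2440 ≈ 2440976 px.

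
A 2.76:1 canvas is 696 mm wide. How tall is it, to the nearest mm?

696 / 2.760 = 252.17.

252 mm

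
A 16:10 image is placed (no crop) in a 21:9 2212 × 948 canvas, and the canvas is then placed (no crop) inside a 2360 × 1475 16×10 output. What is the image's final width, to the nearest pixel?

16:10 in 2212×948: fills the height, so the image is 1516.80 × 948.00.
Second fit — the 21:9 canvas into 2360×1475 spans the width: 2360.00 × 1011.43 (×1.0669 from 2212×948).
Applying the same ×1.0669: 1516.80 → 1618.29.

1618 px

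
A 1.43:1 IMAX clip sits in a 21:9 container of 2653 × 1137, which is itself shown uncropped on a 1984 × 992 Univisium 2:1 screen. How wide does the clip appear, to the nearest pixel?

1216 px

First fit — 1.43:1 IMAX into 2653×1137 spans the height: 1625.91 × 1137.00.
Second fit — the 21:9 canvas into 1984×992 spans the width: 1984.00 × 850.29 (×0.7478 from 2653×1137).
The clip scales with it: width 1625.91 × 0.7478 ≈ 1215.91.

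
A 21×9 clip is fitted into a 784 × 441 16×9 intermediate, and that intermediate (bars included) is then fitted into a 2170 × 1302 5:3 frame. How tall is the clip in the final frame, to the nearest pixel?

930 px

First fit — 21×9 into 784×441 spans the width: 784.00 × 336.00.
Second fit — the 16×9 canvas into 2170×1302 spans the width: 2170.00 × 1220.62 (×2.7679 from 784×441).
So the clip's height is 336.00 × 2.7679 ≈ 930.00.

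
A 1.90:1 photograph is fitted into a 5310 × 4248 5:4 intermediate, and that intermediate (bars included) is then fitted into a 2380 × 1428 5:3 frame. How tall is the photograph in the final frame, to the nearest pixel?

First fit — 1.90:1 into 5310×4248 spans the width: 5310.00 × 2794.74.
Second fit — the 5:4 canvas into 2380×1428 spans the height: 1785.00 × 1428.00 (×0.3362 from 5310×4248).
Applying the same ×0.3362: 2794.74 → 939.47.

939 px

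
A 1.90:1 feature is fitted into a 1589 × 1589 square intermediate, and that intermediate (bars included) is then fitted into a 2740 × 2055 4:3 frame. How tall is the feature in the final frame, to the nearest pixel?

1.90:1 in 1589×1589: fills the width, so the feature is 1589.00 × 836.32.
Second fit — the square canvas into 2740×2055 spans the height: 2055.00 × 2055.00 (×1.2933 from 1589×1589).
The feature scales with it: height 836.32 × 1.2933 ≈ 1081.58.

1082 px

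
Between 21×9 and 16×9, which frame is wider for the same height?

21×9

21×9 = 2.333 and 16×9 = 1.778; 2.333 > 1.778.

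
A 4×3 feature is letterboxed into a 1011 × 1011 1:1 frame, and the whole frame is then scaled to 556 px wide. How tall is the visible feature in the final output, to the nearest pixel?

In the 1011×1011 frame the feature fills the width: height = 1011 × 3/4 ≈ 758.25 px.
Resizing to 556 px wide multiplies everything by 0.5500: 758.25 → 417.00 px.

417 px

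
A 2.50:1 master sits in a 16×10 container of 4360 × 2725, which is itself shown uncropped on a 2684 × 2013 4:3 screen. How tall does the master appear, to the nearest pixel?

2.50:1 in 4360×2725: fills the width, so the master is 4360.00 × 1744.00.
The 16×10 canvas is width-limited in 2684×2013, giving 2684.00 × 1677.50; scale factor 0.6156.
The master scales with it: height 1744.00 × 0.6156 ≈ 1073.60.

1074 px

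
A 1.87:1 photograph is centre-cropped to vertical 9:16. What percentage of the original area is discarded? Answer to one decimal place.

Going from 1.87:1 to vertical 9:16 means cutting width while keeping height.
Fraction kept = (0.562)/(1.870) ≈ 30.08%, so 69.92% is lost.

69.9%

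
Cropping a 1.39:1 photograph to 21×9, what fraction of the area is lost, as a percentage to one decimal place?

The width stays; only height is cut (since 21×9 is wider than 1.39:1).
(1.390)/(2.333) ≈ 0.596 of the area survives, leaving 40.43% discarded.

40.4%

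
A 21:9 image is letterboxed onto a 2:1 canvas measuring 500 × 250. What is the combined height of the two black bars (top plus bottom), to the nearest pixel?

21:9 is wider than 2:1, so it spans the full width.
The image is 500 × 9/21 ≈ 214.29 px tall.
250 − 214.29 = 35.71 px of bars.

36 px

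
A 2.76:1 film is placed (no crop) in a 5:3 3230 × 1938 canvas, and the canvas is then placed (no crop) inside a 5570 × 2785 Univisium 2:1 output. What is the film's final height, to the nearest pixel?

1682 px

2.76:1 in 3230×1938: fills the width, so the film is 3230.00 × 1170.29.
Second fit — the 5:3 canvas into 5570×2785 spans the height: 4641.67 × 2785.00 (×1.4370 from 3230×1938).
The film scales with it: height 1170.29 × 1.4370 ≈ 1681.76.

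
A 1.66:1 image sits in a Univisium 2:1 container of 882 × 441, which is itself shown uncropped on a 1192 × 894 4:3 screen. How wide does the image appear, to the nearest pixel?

989 px

First fit — 1.66:1 into 882×441 spans the height: 732.06 × 441.00.
Univisium 2:1 in 1192×894: fills the width, so the intermediate becomes 1192.00 × 596.00 — a scale of ×1.3515.
Applying the same ×1.3515: 732.06 → 989.36.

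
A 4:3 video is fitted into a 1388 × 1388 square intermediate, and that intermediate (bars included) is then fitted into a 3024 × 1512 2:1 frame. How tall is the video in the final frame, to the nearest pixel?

1134 px

First fit — 4:3 into 1388×1388 spans the width: 1388.00 × 1041.00.
Second fit — the square canvas into 3024×1512 spans the height: 1512.00 × 1512.00 (×1.0893 from 1388×1388).
The video scales with it: height 1041.00 × 1.0893 ≈ 1134.00.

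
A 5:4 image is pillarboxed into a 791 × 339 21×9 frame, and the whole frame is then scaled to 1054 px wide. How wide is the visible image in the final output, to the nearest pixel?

565 px

In the 791×339 frame the image fills the height: width = 339 × 5/4 ≈ 423.75 px.
Resizing to 1054 px wide multiplies everything by 1.3325: 423.75 → 564.64 px.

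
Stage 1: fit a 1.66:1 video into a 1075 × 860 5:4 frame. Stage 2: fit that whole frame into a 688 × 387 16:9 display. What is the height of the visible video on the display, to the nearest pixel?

291 px

First fit — 1.66:1 into 1075×860 spans the width: 1075.00 × 647.59.
Second fit — the 5:4 canvas into 688×387 spans the height: 483.75 × 387.00 (×0.4500 from 1075×860).
So the video's height is 647.59 × 0.4500 ≈ 291.42.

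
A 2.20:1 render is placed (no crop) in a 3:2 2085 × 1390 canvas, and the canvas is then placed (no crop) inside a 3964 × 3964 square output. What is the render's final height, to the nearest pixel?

1802 px

Inside the 2085×1390 canvas the render is width-limited at 2085.00 × 947.73.
The 3:2 canvas is width-limited in 3964×3964, giving 3964.00 × 2642.67; scale factor 1.9012.
So the render's height is 947.73 × 1.9012 ≈ 1801.82.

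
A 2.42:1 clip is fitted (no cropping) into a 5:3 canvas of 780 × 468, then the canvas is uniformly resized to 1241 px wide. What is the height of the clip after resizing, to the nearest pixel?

Fitted into 780×468, the clip spans the width; its height is 780 / 2.420 ≈ 322.31 px.
Resizing to 1241 px wide multiplies everything by 1.5910: 322.31 → 512.81 px.

513 px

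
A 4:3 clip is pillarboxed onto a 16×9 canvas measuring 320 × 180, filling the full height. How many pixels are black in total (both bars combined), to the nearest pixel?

That makes the image 240.0000 px wide (180 × 4/3).
Leftover width: 320 − 240.0000 = 80.0000 px.
Across the 180-px span: 80.0000 × 180 ≈ 14400 px.

14400 pixels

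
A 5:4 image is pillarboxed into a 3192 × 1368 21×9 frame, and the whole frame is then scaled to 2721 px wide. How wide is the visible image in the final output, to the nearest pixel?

1458 px

In the 3192×1368 frame the image fills the height: width = 1368 × 5/4 ≈ 1710.00 px.
Resizing to 2721 px wide multiplies everything by 0.8524: 1710.00 → 1457.68 px.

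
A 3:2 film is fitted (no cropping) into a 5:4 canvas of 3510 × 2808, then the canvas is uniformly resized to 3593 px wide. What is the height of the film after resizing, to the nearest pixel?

At 3510×2808 the film is width-limited, so height = 3510 × 2/3 ≈ 2340.00 px.
The frame scales by 3593/3510 = 1.0236; 2340.00 × 1.0236 ≈ 2395.33 px.

2395 px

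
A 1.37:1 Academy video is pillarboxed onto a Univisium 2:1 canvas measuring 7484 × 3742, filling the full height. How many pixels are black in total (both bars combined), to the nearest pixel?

8821615 pixels

Content width = 3742 × 1.370 ≈ 5126.5400 px.
Leftover width: 7484 − 5126.5400 = 2357.4600 px.
Across the 3742-px span: 2357.4600 × 3742 ≈ 8821615 px.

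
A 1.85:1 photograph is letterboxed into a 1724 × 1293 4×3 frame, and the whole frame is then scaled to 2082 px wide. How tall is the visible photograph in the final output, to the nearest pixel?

1125 px

In the 1724×1293 frame the photograph fills the width: height = 1724 / 1.850 ≈ 931.89 px.
Scaling 1724 → 2082 is ×1.2077, so the height becomes 931.89 × 1.2077 ≈ 1125.41 px.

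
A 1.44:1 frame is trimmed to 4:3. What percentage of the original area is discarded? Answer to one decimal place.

4:3 is narrower than 1.44:1, so the crop keeps the full height and trims the width.
Area ratio = (1.333)/(1.440) = 92.59%; the remaining 7.41% is cropped out.

7.4%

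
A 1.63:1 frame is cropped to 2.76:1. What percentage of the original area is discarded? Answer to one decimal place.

Going from 1.63:1 to 2.76:1 means cutting height while keeping width.
Area ratio = (1.630)/(2.760) = 59.06%; the remaining 40.94% is cropped out.

40.9%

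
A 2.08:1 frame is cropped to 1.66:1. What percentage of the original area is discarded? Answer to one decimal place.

20.2%

The height stays; only width is cut (since 1.66:1 is narrower than 2.08:1).
Fraction kept = (1.660)/(2.080) ≈ 79.81%, so 20.19% is lost.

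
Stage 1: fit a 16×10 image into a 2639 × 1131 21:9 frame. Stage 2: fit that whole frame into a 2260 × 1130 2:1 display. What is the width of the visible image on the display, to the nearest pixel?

1550 px

16×10 in 2639×1131: fills the height, so the image is 1809.60 × 1131.00.
21:9 in 2260×1130: fills the width, so the intermediate becomes 2260.00 × 968.57 — a scale of ×0.8564.
Applying the same ×0.8564: 1809.60 → 1549.71.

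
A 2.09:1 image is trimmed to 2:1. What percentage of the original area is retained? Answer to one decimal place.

95.7%

Going from 2.09:1 to 2:1 means cutting width while keeping height.
Fraction kept = (2.000)/(2.090) ≈ 95.69%.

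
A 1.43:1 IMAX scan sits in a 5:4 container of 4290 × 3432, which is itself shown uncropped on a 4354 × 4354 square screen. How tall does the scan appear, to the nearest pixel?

3045 px

First fit — 1.43:1 IMAX into 4290×3432 spans the width: 4290.00 × 3000.00.
5:4 in 4354×4354: fills the width, so the intermediate becomes 4354.00 × 3483.20 — a scale of ×1.0149.
The scan scales with it: height 3000.00 × 1.0149 ≈ 3044.76.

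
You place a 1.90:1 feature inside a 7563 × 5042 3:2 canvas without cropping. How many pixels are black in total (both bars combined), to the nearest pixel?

8027925 pixels

Since 1.900 > 1.500, the feature is width-limited.
That makes the image 3980.5263 px tall (7563 / 1.900).
Leftover height: 5042 − 3980.5263 = 1061.4737 px.
Across the 7563-px span: 1061.4737 × 7563 ≈ 8027925 px.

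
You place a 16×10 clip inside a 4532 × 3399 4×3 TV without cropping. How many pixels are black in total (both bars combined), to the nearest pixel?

2567378 pixels

Since 1.600 > 1.333, the clip is width-limited.
The clip is 4532 × 10/16 ≈ 2832.5000 px tall.
Black = 3399 − 2832.5000 = 566.5000 px.
Bar area = 566.5000 × 4532 ≈ 2567378 px.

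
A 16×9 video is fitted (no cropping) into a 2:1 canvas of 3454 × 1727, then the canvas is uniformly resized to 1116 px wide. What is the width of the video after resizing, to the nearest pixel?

In the 3454×1727 frame the video fills the height: width = 1727 × 16/9 ≈ 3070.22 px.
The frame scales by 1116/3454 = 0.3231; 3070.22 × 0.3231 ≈ 992.00 px.

992 px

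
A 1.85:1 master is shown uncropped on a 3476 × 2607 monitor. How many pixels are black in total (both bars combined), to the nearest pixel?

2530810 pixels

1.85:1 is wider than 4×3, so it spans the full width.
Content height = 3476 / 1.850 ≈ 1878.9189 px.
2607 − 1878.9189 = 728.0811 px of bars.
Across the 3476-px span: 728.0811 × 3476 ≈ 2530810 px.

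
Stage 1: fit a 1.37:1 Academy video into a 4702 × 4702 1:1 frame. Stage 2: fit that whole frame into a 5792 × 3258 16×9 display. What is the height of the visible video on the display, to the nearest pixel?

First fit — 1.37:1 Academy into 4702×4702 spans the width: 4702.00 × 3432.12.
1:1 in 5792×3258: fills the height, so the intermediate becomes 3258.00 × 3258.00 — a scale of ×0.6929.
Applying the same ×0.6929: 3432.12 → 2378.10.

2378 px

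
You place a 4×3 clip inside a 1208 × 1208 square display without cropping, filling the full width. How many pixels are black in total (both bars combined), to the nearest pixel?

That makes the image 906.0000 px tall (1208 × 3/4).
1208 − 906.0000 = 302.0000 px of bars.
That's 302.0000 × 1208 ≈ 364816 black pixels.

364816 pixels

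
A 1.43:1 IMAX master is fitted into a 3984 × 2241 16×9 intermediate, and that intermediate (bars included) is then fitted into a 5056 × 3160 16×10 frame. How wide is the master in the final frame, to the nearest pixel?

1.43:1 IMAX in 3984×2241: fills the height, so the master is 3204.63 × 2241.00.
Second fit — the 16×9 canvas into 5056×3160 spans the width: 5056.00 × 2844.00 (×1.2691 from 3984×2241).
Applying the same ×1.2691: 3204.63 → 4066.92.

4067 px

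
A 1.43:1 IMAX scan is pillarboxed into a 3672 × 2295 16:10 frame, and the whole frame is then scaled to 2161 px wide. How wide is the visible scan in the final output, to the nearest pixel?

At 3672×2295 the scan is height-limited, so width = 2295 × 1.430 ≈ 3281.85 px.
Resizing to 2161 px wide multiplies everything by 0.5885: 3281.85 → 1931.39 px.

1931 px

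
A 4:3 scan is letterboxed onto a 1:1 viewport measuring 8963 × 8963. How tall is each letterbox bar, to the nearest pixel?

Since 1.333 > 1.000, the scan is width-limited.
Content height = 8963 × 3/4 ≈ 6722.25 px.
Leftover height: 8963 − 6722.25 = 2240.75 px → 1120.38 each side.

1120 px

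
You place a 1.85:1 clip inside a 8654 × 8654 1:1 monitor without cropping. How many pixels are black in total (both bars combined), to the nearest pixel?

34409707 pixels

1.85:1 (1.850) > 1:1 (1.000), so the clip fills the width.
The clip is 8654 / 1.850 ≈ 4677.8378 px tall.
Leftover height: 8654 − 4677.8378 = 3976.1622 px.
That's 3976.1622 × 8654 ≈ 34409707 black pixels.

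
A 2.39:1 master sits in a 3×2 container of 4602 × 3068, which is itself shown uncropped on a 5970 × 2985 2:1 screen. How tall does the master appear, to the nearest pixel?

1873 px

First fit — 2.39:1 into 4602×3068 spans the width: 4602.00 × 1925.52.
3×2 in 5970×2985: fills the height, so the intermediate becomes 4477.50 × 2985.00 — a scale of ×0.9729.
Applying the same ×0.9729: 1925.52 → 1873.43.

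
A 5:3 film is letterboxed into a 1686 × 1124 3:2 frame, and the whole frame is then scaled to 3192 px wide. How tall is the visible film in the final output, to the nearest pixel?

1915 px

In the 1686×1124 frame the film fills the width: height = 1686 × 3/5 ≈ 1011.60 px.
Scaling 1686 → 3192 is ×1.8932, so the height becomes 1011.60 × 1.8932 ≈ 1915.20 px.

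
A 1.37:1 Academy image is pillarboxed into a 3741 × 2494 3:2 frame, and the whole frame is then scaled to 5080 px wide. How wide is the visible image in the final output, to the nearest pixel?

4640 px

At 3741×2494 the image is height-limited, so width = 2494 × 1.370 ≈ 3416.78 px.
Resizing to 5080 px wide multiplies everything by 1.3579: 3416.78 → 4639.73 px.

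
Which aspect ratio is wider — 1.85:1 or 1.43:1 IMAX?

1.85 and 1.43; 1.85 > 1.43.

1.85:1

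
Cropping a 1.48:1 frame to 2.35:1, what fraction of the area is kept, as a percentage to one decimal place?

The width stays; only height is cut (since 2.35:1 is wider than 1.48:1).
Area ratio = (1.480)/(2.350) = 62.98% retained.

63.0%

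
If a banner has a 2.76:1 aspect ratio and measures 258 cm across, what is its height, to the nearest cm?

93 cm

258 / 2.760 = 93.48.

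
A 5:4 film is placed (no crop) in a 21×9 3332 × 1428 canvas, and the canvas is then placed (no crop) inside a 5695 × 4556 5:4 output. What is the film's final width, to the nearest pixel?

5:4 in 3332×1428: fills the height, so the film is 1785.00 × 1428.00.
The 21×9 canvas is width-limited in 5695×4556, giving 5695.00 × 2440.71; scale factor 1.7092.
Applying the same ×1.7092: 1785.00 → 3050.89.

3051 px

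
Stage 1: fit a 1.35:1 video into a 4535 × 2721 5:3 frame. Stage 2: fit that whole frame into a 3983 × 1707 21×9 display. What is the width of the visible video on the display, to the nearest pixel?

First fit — 1.35:1 into 4535×2721 spans the height: 3673.35 × 2721.00.
Second fit — the 5:3 canvas into 3983×1707 spans the height: 2845.00 × 1707.00 (×0.6273 from 4535×2721).
Applying the same ×0.6273: 3673.35 → 2304.45.

2304 px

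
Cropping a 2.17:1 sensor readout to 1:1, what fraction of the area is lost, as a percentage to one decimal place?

The height stays; only width is cut (since 1:1 is narrower than 2.17:1).
Fraction kept = (1.000)/(2.170) ≈ 46.08%, so 53.92% is lost.

53.9%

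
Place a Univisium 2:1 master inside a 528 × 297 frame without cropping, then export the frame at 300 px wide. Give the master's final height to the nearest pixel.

150 px

At 528×297 the master is width-limited, so height = 528 × 1/2 ≈ 264.00 px.
Scaling 528 → 300 is ×0.5682, so the height becomes 264.00 × 0.5682 ≈ 150.00 px.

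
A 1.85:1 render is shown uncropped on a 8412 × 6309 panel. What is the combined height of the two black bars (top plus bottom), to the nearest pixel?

1762 px

1.85:1 (1.850) > 4×3 (1.333), so the render fills the width.
Content height = 8412 / 1.850 ≈ 4547.03 px.
Black = 6309 − 4547.03 = 1761.97 px.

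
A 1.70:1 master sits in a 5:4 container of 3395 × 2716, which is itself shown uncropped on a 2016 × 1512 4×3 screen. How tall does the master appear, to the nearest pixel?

1112 px

1.70:1 in 3395×2716: fills the width, so the master is 3395.00 × 1997.06.
5:4 in 2016×1512: fills the height, so the intermediate becomes 1890.00 × 1512.00 — a scale of ×0.5567.
So the master's height is 1997.06 × 0.5567 ≈ 1111.76.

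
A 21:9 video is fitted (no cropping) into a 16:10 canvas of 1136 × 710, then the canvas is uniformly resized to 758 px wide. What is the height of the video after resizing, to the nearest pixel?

In the 1136×710 frame the video fills the width: height = 1136 × 9/21 ≈ 486.86 px.
Scaling 1136 → 758 is ×0.6673, so the height becomes 486.86 × 0.6673 ≈ 324.86 px.

325 px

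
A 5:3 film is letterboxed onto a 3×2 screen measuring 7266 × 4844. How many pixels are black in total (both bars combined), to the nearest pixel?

3519650 pixels

5:3 is wider than 3×2, so it spans the full width.
That makes the image 4359.6000 px tall (7266 × 3/5).
4844 − 4359.6000 = 484.4000 px of bars.
That's 484.4000 × 7266 ≈ 3519650 black pixels.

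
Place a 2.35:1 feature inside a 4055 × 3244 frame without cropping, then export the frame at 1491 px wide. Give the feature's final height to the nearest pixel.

In the 4055×3244 frame the feature fills the width: height = 4055 / 2.350 ≈ 1725.53 px.
The frame scales by 1491/4055 = 0.3677; 1725.53 × 0.3677 ≈ 634.47 px.

634 px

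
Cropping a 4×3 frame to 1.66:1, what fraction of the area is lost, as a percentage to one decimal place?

19.7%

Going from 4×3 to 1.66:1 means cutting height while keeping width.
(1.333)/(1.660) ≈ 0.803 of the area survives, leaving 19.68% discarded.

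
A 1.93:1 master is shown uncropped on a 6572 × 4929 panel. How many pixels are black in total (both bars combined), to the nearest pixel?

Since 1.930 > 1.333, the master is width-limited.
That makes the image 3405.1813 px tall (6572 / 1.930).
Leftover height: 4929 − 3405.1813 = 1523.8187 px.
That's 1523.8187 × 6572 ≈ 10014536 black pixels.

10014536 pixels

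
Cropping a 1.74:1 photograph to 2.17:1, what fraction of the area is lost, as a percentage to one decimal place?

19.8%

2.17:1 is wider than 1.74:1, so the crop keeps the full width and trims the height.
(1.740)/(2.170) ≈ 0.802 of the area survives, leaving 19.82% discarded.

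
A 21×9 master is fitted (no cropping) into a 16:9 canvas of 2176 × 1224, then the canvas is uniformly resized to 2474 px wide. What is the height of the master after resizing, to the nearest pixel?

1060 px

In the 2176×1224 frame the master fills the width: height = 2176 × 9/21 ≈ 932.57 px.
Scaling 2176 → 2474 is ×1.1369, so the height becomes 932.57 × 1.1369 ≈ 1060.29 px.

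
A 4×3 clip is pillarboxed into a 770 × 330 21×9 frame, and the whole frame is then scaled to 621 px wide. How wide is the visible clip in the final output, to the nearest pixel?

355 px

In the 770×330 frame the clip fills the height: width = 330 × 4/3 ≈ 440.00 px.
The frame scales by 621/770 = 0.8065; 440.00 × 0.8065 ≈ 354.86 px.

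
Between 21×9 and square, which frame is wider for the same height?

21×9

21×9 = 2.333 and square = 1; 2.333 > 1.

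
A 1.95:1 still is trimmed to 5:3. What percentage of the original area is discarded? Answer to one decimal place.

14.5%

The height stays; only width is cut (since 5:3 is narrower than 1.95:1).
(1.667)/(1.950) ≈ 0.855 of the area survives, leaving 14.53% discarded.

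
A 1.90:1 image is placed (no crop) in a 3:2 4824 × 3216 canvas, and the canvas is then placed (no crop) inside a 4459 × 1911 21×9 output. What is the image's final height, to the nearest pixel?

1509 px

1.90:1 in 4824×3216: fills the width, so the image is 4824.00 × 2538.95.
3:2 in 4459×1911: fills the height, so the intermediate becomes 2866.50 × 1911.00 — a scale of ×0.5942.
Applying the same ×0.5942: 2538.95 → 1508.68.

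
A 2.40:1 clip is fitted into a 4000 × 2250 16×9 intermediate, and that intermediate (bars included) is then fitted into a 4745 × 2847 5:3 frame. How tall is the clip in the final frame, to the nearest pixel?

First fit — 2.40:1 into 4000×2250 spans the width: 4000.00 × 1666.67.
16×9 in 4745×2847: fills the width, so the intermediate becomes 4745.00 × 2669.06 — a scale of ×1.1863.
Applying the same ×1.1863: 1666.67 → 1977.08.

1977 px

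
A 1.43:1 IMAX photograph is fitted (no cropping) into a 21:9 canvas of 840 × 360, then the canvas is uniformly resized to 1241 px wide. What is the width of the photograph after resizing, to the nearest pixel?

761 px

Fitted into 840×360, the photograph spans the height; its width is 360 × 1.430 ≈ 514.80 px.
The frame scales by 1241/840 = 1.4774; 514.80 × 1.4774 ≈ 760.56 px.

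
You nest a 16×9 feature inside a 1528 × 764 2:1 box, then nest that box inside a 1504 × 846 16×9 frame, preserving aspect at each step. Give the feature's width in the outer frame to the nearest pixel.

Inside the 1528×764 canvas the feature is height-limited at 1358.22 × 764.00.
The 2:1 canvas is width-limited in 1504×846, giving 1504.00 × 752.00; scale factor 0.9843.
The feature scales with it: width 1358.22 × 0.9843 ≈ 1336.89.

1337 px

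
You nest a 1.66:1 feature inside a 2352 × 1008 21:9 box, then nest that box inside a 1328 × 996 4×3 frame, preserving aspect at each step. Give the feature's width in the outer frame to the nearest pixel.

945 px

Inside the 2352×1008 canvas the feature is height-limited at 1673.28 × 1008.00.
The 21:9 canvas is width-limited in 1328×996, giving 1328.00 × 569.14; scale factor 0.5646.
So the feature's width is 1673.28 × 0.5646 ≈ 944.78.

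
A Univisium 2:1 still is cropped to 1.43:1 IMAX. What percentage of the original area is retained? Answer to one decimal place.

Going from Univisium 2:1 to 1.43:1 IMAX means cutting width while keeping height.
Fraction kept = (1.430)/(2.000) ≈ 71.50%.

71.5%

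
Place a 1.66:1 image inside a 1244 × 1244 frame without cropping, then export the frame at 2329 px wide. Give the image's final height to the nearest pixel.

1403 px

At 1244×1244 the image is width-limited, so height = 1244 / 1.660 ≈ 749.40 px.
The frame scales by 2329/1244 = 1.8722; 749.40 × 1.8722 ≈ 1403.01 px.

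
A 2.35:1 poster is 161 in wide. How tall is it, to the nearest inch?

69 in

At 2.35:1, 161 / 2.350 ≈ 68.51.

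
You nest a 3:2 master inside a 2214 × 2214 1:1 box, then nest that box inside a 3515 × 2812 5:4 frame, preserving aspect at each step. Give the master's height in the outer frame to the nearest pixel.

1875 px

First fit — 3:2 into 2214×2214 spans the width: 2214.00 × 1476.00.
The 1:1 canvas is height-limited in 3515×2812, giving 2812.00 × 2812.00; scale factor 1.2701.
The master scales with it: height 1476.00 × 1.2701 ≈ 1874.67.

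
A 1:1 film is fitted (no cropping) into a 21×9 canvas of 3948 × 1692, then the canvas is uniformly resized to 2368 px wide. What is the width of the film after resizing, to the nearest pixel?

1015 px

At 3948×1692 the film is height-limited, so width = 1692 × 1/1 ≈ 1692.00 px.
The frame scales by 2368/3948 = 0.5998; 1692.00 × 0.5998 ≈ 1014.86 px.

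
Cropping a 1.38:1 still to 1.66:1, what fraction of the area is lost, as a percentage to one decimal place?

The width stays; only height is cut (since 1.66:1 is wider than 1.38:1).
Fraction kept = (1.380)/(1.660) ≈ 83.13%, so 16.87% is lost.

16.9%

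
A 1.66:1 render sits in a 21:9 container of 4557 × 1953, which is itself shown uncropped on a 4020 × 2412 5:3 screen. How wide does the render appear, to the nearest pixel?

2860 px

1.66:1 in 4557×1953: fills the height, so the render is 3241.98 × 1953.00.
21:9 in 4020×2412: fills the width, so the intermediate becomes 4020.00 × 1722.86 — a scale of ×0.8822.
Applying the same ×0.8822: 3241.98 → 2859.94.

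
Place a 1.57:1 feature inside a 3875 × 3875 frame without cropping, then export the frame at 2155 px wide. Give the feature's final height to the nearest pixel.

In the 3875×3875 frame the feature fills the width: height = 3875 / 1.570 ≈ 2468.15 px.
Resizing to 2155 px wide multiplies everything by 0.5561: 2468.15 → 1372.61 px.

1373 px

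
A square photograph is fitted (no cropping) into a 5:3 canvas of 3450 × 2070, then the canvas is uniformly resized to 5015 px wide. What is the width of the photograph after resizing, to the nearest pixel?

Fitted into 3450×2070, the photograph spans the height; its width is 2070 × 1/1 ≈ 2070.00 px.
The frame scales by 5015/3450 = 1.4536; 2070.00 × 1.4536 ≈ 3009.00 px.

3009 px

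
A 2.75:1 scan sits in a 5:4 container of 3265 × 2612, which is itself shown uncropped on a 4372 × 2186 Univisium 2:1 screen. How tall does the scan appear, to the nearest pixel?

2.75:1 in 3265×2612: fills the width, so the scan is 3265.00 × 1187.27.
5:4 in 4372×2186: fills the height, so the intermediate becomes 2732.50 × 2186.00 — a scale of ×0.8369.
Applying the same ×0.8369: 1187.27 → 993.64.

994 px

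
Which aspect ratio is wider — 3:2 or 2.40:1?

2.40:1

3:2 = 1.5 and 2.4; 2.4 > 1.5.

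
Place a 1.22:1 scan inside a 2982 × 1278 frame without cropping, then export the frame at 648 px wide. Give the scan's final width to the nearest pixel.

In the 2982×1278 frame the scan fills the height: width = 1278 × 1.220 ≈ 1559.16 px.
Resizing to 648 px wide multiplies everything by 0.2173: 1559.16 → 338.81 px.

339 px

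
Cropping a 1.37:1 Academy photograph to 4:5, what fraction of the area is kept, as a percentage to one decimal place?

4:5 is narrower than 1.37:1 Academy, so the crop keeps the full height and trims the width.
(0.800)/(1.370) ≈ 0.584 of the area survives.

58.4%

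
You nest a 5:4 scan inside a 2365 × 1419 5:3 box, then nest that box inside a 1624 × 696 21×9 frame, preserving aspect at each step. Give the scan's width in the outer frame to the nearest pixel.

870 px

First fit — 5:4 into 2365×1419 spans the height: 1773.75 × 1419.00.
5:3 in 1624×696: fills the height, so the intermediate becomes 1160.00 × 696.00 — a scale of ×0.4905.
So the scan's width is 1773.75 × 0.4905 ≈ 870.00.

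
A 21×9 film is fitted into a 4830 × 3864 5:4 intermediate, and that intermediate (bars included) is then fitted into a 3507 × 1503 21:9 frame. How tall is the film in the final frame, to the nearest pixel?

Inside the 4830×3864 canvas the film is width-limited at 4830.00 × 2070.00.
Second fit — the 5:4 canvas into 3507×1503 spans the height: 1878.75 × 1503.00 (×0.3890 from 4830×3864).
So the film's height is 2070.00 × 0.3890 ≈ 805.18.

805 px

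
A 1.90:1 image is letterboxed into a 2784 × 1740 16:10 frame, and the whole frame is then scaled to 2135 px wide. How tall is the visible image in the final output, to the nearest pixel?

At 2784×1740 the image is width-limited, so height = 2784 / 1.900 ≈ 1465.26 px.
The frame scales by 2135/2784 = 0.7669; 1465.26 × 0.7669 ≈ 1123.68 px.

1124 px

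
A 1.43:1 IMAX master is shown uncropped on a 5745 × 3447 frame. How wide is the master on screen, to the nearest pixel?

4929 px

1.43:1 IMAX is narrower than 5:3, so it spans the full height.
Content width = 3447 × 1.430 ≈ 4929.21 px.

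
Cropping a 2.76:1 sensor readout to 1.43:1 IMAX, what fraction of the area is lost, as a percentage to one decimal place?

1.43:1 IMAX is narrower than 2.76:1, so the crop keeps the full height and trims the width.
Area ratio = (1.430)/(2.760) = 51.81%; the remaining 48.19% is cropped out.

48.2%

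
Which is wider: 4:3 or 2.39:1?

2.39:1

4:3 = 1.333 and 2.39; 2.39 > 1.333.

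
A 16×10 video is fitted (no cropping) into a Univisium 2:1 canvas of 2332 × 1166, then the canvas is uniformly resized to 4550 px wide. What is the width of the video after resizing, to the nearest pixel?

3640 px

At 2332×1166 the video is height-limited, so width = 1166 × 16/10 ≈ 1865.60 px.
The frame scales by 4550/2332 = 1.9511; 1865.60 × 1.9511 ≈ 3640.00 px.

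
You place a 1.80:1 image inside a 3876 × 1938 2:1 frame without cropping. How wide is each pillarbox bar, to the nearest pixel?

1.80:1 (1.800) < 2:1 (2.000), so the image fills the height.
That makes the image 3488.40 px wide (1938 × 1.800).
3876 − 3488.40 = 387.60 px of bars (193.80 each).

194 px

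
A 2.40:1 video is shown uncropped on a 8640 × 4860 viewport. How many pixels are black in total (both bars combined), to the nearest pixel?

Since 2.400 > 1.778, the video is width-limited.
That makes the image 3600.0000 px tall (8640 / 2.400).
4860 − 3600.0000 = 1260.0000 px of bars.
That's 1260.0000 × 8640 ≈ 10886400 black pixels.

10886400 pixels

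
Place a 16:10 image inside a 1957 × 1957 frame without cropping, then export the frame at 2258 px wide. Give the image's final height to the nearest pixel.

At 1957×1957 the image is width-limited, so height = 1957 × 10/16 ≈ 1223.12 px.
Resizing to 2258 px wide multiplies everything by 1.1538: 1223.12 → 1411.25 px.

1411 px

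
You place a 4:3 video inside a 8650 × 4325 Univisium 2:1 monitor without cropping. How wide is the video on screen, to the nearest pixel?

5767 px

Since 1.333 < 2.000, the video is height-limited.
Content width = 4325 × 4/3 ≈ 5766.67 px.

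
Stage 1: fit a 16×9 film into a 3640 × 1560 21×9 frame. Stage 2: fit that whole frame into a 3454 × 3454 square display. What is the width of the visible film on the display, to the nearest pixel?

First fit — 16×9 into 3640×1560 spans the height: 2773.33 × 1560.00.
21×9 in 3454×3454: fills the width, so the intermediate becomes 3454.00 × 1480.29 — a scale of ×0.9489.
The film scales with it: width 2773.33 × 0.9489 ≈ 2631.62.

2632 px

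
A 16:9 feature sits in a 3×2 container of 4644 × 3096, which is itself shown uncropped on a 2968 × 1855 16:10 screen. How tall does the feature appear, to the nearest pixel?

1565 px

First fit — 16:9 into 4644×3096 spans the width: 4644.00 × 2612.25.
The 3×2 canvas is height-limited in 2968×1855, giving 2782.50 × 1855.00; scale factor 0.5992.
The feature scales with it: height 2612.25 × 0.5992 ≈ 1565.16.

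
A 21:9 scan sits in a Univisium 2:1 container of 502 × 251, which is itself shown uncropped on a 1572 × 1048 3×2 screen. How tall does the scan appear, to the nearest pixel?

674 px

First fit — 21:9 into 502×251 spans the width: 502.00 × 215.14.
The Univisium 2:1 canvas is width-limited in 1572×1048, giving 1572.00 × 786.00; scale factor 3.1315.
So the scan's height is 215.14 × 3.1315 ≈ 673.71.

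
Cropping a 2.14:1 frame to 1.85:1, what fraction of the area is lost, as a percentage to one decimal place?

13.6%

1.85:1 is narrower than 2.14:1, so the crop keeps the full height and trims the width.
Area ratio = (1.850)/(2.140) = 86.45%; the remaining 13.55% is cropped out.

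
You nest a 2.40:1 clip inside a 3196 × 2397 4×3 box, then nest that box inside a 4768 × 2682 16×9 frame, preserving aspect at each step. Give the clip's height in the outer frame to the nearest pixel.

1490 px

Inside the 3196×2397 canvas the clip is width-limited at 3196.00 × 1331.67.
The 4×3 canvas is height-limited in 4768×2682, giving 3576.00 × 2682.00; scale factor 1.1189.
The clip scales with it: height 1331.67 × 1.1189 ≈ 1490.00.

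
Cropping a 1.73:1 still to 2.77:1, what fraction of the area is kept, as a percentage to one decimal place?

62.5%

The width stays; only height is cut (since 2.77:1 is wider than 1.73:1).
(1.730)/(2.770) ≈ 0.625 of the area survives.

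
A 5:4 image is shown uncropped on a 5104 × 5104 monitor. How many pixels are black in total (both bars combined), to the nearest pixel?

5210163 pixels

5:4 (1.250) > square (1.000), so the image fills the width.
The image is 5104 × 4/5 ≈ 4083.2000 px tall.
Leftover height: 5104 − 4083.2000 = 1020.8000 px.
That's 1020.8000 × 5104 ≈ 5210163 black pixels.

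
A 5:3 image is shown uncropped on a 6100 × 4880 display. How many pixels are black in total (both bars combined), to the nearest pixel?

5:3 (1.667) > 5:4 (1.250), so the image fills the width.
The image is 6100 × 3/5 ≈ 3660.0000 px tall.
Leftover height: 4880 − 3660.0000 = 1220.0000 px.
Bar area = 1220.0000 × 6100 ≈ 7442000 px.

7442000 pixels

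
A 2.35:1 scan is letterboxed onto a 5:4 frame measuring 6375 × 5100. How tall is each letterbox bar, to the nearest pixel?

1194 px

Since 2.350 > 1.250, the scan is width-limited.
That makes the image 2712.77 px tall (6375 / 2.350).
5100 − 2712.77 = 2387.23 px of bars (1193.62 each).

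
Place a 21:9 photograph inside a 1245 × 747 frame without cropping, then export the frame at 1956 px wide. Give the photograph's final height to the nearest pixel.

Fitted into 1245×747, the photograph spans the width; its height is 1245 × 9/21 ≈ 533.57 px.
Resizing to 1956 px wide multiplies everything by 1.5711: 533.57 → 838.29 px.

838 px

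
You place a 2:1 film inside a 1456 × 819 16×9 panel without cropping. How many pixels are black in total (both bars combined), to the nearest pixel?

Since 2.000 > 1.778, the film is width-limited.
The film is 1456 × 1/2 ≈ 728.0000 px tall.
819 − 728.0000 = 91.0000 px of bars.
That's 91.0000 × 1456 ≈ 132496 black pixels.

132496 pixels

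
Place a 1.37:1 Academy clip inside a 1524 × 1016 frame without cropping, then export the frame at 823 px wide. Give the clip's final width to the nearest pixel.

752 px

At 1524×1016 the clip is height-limited, so width = 1016 × 1.370 ≈ 1391.92 px.
Resizing to 823 px wide multiplies everything by 0.5400: 1391.92 → 751.67 px.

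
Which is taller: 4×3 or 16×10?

4×3

4×3 = 1.333 and 16×10 = 1.6; 1.6 > 1.333. The smaller width-to-height ratio is the taller frame.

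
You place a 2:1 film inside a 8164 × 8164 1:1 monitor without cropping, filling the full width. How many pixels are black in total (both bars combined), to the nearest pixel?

That makes the image 4082.0000 px tall (8164 × 1/2).
Black = 8164 − 4082.0000 = 4082.0000 px.
That's 4082.0000 × 8164 ≈ 33325448 black pixels.

33325448 pixels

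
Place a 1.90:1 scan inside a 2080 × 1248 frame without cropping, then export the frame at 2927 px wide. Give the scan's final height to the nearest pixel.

1541 px

At 2080×1248 the scan is width-limited, so height = 2080 / 1.900 ≈ 1094.74 px.
Resizing to 2927 px wide multiplies everything by 1.4072: 1094.74 → 1540.53 px.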